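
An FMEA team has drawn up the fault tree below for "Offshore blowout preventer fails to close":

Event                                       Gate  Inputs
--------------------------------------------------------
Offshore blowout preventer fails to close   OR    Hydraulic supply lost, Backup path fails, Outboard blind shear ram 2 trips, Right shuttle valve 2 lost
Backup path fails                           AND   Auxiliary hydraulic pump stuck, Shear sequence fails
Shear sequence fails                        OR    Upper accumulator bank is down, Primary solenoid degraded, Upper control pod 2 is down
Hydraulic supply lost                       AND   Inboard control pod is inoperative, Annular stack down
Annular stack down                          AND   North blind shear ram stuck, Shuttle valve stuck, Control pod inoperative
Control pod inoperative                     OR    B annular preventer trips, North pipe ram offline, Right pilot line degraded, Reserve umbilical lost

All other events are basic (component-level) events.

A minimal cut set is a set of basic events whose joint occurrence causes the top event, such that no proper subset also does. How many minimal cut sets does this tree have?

Control pod inoperative [OR]: union of children's cut sets → 4 cut set(s).
Annular stack down [AND]: one cut set from each child combined → 1 × 1 × 4 = 4 cut set(s).
Hydraulic supply lost [AND]: one cut set from each child combined → 1 × 4 = 4 cut set(s).
Shear sequence fails [OR]: union of children's cut sets → 3 cut set(s).
Backup path fails [AND]: one cut set from each child combined → 1 × 3 = 3 cut set(s).
Offshore blowout preventer fails to close [OR]: union of children's cut sets → 9 cut set(s).
Minimal cut sets: {B annular preventer trips, Inboard control pod is inoperative, North blind shear ram stuck, Shuttle valve stuck}; {Inboard control pod is inoperative, North blind shear ram stuck, North pipe ram offline, Shuttle valve stuck}; {Inboard control pod is inoperative, North blind shear ram stuck, Right pilot line degraded, Shuttle valve stuck}; {Inboard control pod is inoperative, North blind shear ram stuck, Reserve umbilical lost, Shuttle valve stuck}; {Auxiliary hydraulic pump stuck, Upper accumulator bank is down}; {Auxiliary hydraulic pump stuck, Primary solenoid degraded}; {Auxiliary hydraulic pump stuck, Upper control pod 2 is down}; {Outboard blind shear ram 2 trips}; {Right shuttle valve 2 lost}.

9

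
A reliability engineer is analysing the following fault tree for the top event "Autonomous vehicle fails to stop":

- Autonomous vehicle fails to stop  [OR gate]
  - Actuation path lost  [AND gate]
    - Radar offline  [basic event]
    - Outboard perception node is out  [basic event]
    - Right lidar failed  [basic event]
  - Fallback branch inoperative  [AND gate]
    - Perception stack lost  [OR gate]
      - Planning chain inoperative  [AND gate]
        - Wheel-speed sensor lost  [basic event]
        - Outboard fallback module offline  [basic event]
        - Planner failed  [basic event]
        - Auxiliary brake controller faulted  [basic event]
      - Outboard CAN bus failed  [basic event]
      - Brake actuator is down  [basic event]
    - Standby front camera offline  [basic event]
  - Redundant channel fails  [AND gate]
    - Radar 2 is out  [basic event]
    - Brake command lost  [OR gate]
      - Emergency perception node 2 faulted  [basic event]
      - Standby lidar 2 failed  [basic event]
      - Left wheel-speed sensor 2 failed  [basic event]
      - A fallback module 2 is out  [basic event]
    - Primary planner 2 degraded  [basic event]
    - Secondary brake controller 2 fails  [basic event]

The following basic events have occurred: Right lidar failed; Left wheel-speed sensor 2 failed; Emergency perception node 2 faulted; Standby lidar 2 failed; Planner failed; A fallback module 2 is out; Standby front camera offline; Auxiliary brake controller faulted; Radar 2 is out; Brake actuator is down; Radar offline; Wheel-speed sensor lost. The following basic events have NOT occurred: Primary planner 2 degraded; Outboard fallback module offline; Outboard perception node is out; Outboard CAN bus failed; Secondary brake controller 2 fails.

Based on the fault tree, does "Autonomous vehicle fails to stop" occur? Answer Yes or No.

Yes

Actuation path lost [AND]: Radar offline=occurs, Outboard perception node is out=not, Right lidar failed=occurs → not all inputs occur → does not occur.
Planning chain inoperative [AND]: Wheel-speed sensor lost=occurs, Outboard fallback module offline=not, Planner failed=occurs, Auxiliary brake controller faulted=occurs → not all inputs occur → does not occur.
Perception stack lost [OR]: Planning chain inoperative=not, Outboard CAN bus failed=not, Brake actuator is down=occurs → at least one input occurs → occurs.
Fallback branch inoperative [AND]: Perception stack lost=occurs, Standby front camera offline=occurs → all inputs occur → occurs.
Brake command lost [OR]: Emergency perception node 2 faulted=occurs, Standby lidar 2 failed=occurs, Left wheel-speed sensor 2 failed=occurs, A fallback module 2 is out=occurs → at least one input occurs → occurs.
Redundant channel fails [AND]: Radar 2 is out=occurs, Brake command lost=occurs, Primary planner 2 degraded=not, Secondary brake controller 2 fails=not → not all inputs occur → does not occur.
Autonomous vehicle fails to stop [OR]: Actuation path lost=not, Fallback branch inoperative=occurs, Redundant channel fails=not → at least one input occurs → occurs.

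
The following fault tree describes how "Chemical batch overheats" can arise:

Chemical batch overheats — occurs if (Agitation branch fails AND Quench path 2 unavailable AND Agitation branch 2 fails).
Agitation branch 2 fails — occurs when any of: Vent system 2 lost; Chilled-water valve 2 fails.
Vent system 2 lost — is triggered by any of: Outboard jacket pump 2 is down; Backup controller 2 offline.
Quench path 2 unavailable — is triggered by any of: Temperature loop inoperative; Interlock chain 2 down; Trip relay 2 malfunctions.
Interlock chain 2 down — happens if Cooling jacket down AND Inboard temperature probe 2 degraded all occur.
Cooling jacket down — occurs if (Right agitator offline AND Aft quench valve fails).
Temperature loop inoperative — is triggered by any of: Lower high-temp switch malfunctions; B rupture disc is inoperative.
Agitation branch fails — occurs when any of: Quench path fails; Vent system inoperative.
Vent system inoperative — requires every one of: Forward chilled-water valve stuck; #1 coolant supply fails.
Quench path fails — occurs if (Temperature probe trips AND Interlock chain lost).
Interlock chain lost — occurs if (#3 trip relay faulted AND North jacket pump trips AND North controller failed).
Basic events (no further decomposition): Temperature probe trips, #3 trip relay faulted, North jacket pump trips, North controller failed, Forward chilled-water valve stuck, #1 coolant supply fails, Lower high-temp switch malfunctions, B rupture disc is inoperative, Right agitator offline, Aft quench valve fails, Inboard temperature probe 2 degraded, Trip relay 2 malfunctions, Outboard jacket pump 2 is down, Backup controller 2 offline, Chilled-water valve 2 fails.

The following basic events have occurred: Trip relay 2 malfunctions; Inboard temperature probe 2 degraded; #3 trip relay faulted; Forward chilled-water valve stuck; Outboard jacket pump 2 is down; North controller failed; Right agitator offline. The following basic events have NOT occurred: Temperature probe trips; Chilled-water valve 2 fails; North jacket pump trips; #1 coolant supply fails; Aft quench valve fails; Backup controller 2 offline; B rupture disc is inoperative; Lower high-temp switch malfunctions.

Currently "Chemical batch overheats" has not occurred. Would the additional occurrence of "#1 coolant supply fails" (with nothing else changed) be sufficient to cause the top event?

Counterfactual: set "#1 coolant supply fails" to occurred.
Interlock chain lost [AND]: #3 trip relay faulted=occurs, North jacket pump trips=not, North controller failed=occurs → not all inputs occur → does not occur.
Quench path fails [AND]: Temperature probe trips=not, Interlock chain lost=not → not all inputs occur → does not occur.
Vent system inoperative [AND]: Forward chilled-water valve stuck=occurs, #1 coolant supply fails=occurs → all inputs occur → occurs.
Agitation branch fails [OR]: Quench path fails=not, Vent system inoperative=occurs → at least one input occurs → occurs.
Temperature loop inoperative [OR]: Lower high-temp switch malfunctions=not, B rupture disc is inoperative=not → no input occurs → does not occur.
Cooling jacket down [AND]: Right agitator offline=occurs, Aft quench valve fails=not → not all inputs occur → does not occur.
Interlock chain 2 down [AND]: Cooling jacket down=not, Inboard temperature probe 2 degraded=occurs → not all inputs occur → does not occur.
Quench path 2 unavailable [OR]: Temperature loop inoperative=not, Interlock chain 2 down=not, Trip relay 2 malfunctions=occurs → at least one input occurs → occurs.
Vent system 2 lost [OR]: Outboard jacket pump 2 is down=occurs, Backup controller 2 offline=not → at least one input occurs → occurs.
Agitation branch 2 fails [OR]: Vent system 2 lost=occurs, Chilled-water valve 2 fails=not → at least one input occurs → occurs.
Chemical batch overheats [AND]: Agitation branch fails=occurs, Quench path 2 unavailable=occurs, Agitation branch 2 fails=occurs → all inputs occur → occurs.

Yes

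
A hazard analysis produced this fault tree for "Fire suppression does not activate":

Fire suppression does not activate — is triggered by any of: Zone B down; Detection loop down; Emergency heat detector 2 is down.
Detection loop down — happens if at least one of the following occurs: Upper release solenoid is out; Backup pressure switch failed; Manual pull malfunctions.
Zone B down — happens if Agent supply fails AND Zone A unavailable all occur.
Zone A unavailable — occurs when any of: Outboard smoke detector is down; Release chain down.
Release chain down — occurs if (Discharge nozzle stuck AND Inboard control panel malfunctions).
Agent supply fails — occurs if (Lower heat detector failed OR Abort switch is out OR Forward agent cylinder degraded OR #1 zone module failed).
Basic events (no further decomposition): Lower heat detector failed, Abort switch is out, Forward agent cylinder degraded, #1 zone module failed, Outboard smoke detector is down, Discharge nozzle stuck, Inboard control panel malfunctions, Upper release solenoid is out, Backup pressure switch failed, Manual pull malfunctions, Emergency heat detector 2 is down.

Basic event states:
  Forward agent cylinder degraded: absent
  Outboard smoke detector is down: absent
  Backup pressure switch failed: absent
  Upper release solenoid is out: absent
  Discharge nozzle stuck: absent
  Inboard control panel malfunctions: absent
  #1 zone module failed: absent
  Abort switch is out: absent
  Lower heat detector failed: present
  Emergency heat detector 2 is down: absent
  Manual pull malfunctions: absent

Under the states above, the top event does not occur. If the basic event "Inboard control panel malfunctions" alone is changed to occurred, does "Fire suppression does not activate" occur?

No

Counterfactual: set "Inboard control panel malfunctions" to occurred.
Agent supply fails [OR]: Lower heat detector failed=occurs, Abort switch is out=not, Forward agent cylinder degraded=not, #1 zone module failed=not → at least one input occurs → occurs.
Release chain down [AND]: Discharge nozzle stuck=not, Inboard control panel malfunctions=occurs → not all inputs occur → does not occur.
Zone A unavailable [OR]: Outboard smoke detector is down=not, Release chain down=not → no input occurs → does not occur.
Zone B down [AND]: Agent supply fails=occurs, Zone A unavailable=not → not all inputs occur → does not occur.
Detection loop down [OR]: Upper release solenoid is out=not, Backup pressure switch failed=not, Manual pull malfunctions=not → no input occurs → does not occur.
Fire suppression does not activate [OR]: Zone B down=not, Detection loop down=not, Emergency heat detector 2 is down=not → no input occurs → does not occur.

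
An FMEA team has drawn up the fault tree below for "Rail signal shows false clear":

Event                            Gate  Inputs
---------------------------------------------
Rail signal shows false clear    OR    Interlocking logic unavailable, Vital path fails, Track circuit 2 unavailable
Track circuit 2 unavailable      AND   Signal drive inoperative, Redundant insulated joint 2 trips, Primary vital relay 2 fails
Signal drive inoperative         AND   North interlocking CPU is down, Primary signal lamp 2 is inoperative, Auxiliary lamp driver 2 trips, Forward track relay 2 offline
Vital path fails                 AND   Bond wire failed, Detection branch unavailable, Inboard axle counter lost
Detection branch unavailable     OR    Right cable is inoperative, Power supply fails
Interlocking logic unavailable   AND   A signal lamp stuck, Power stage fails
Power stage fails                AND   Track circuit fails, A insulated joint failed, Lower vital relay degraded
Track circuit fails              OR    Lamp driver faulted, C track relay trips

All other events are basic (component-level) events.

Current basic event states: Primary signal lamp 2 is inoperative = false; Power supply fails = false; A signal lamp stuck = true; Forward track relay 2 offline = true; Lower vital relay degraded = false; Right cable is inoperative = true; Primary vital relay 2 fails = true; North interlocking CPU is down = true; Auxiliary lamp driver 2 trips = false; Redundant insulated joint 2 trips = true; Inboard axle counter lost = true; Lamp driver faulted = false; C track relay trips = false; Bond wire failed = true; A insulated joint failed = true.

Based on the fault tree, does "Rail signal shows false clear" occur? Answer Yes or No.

Yes

Track circuit fails [OR]: Lamp driver faulted=not, C track relay trips=not → no input occurs → does not occur.
Power stage fails [AND]: Track circuit fails=not, A insulated joint failed=occurs, Lower vital relay degraded=not → not all inputs occur → does not occur.
Interlocking logic unavailable [AND]: A signal lamp stuck=occurs, Power stage fails=not → not all inputs occur → does not occur.
Detection branch unavailable [OR]: Right cable is inoperative=occurs, Power supply fails=not → at least one input occurs → occurs.
Vital path fails [AND]: Bond wire failed=occurs, Detection branch unavailable=occurs, Inboard axle counter lost=occurs → all inputs occur → occurs.
Signal drive inoperative [AND]: North interlocking CPU is down=occurs, Primary signal lamp 2 is inoperative=not, Auxiliary lamp driver 2 trips=not, Forward track relay 2 offline=occurs → not all inputs occur → does not occur.
Track circuit 2 unavailable [AND]: Signal drive inoperative=not, Redundant insulated joint 2 trips=occurs, Primary vital relay 2 fails=occurs → not all inputs occur → does not occur.
Rail signal shows false clear [OR]: Interlocking logic unavailable=not, Vital path fails=occurs, Track circuit 2 unavailable=not → at least one input occurs → occurs.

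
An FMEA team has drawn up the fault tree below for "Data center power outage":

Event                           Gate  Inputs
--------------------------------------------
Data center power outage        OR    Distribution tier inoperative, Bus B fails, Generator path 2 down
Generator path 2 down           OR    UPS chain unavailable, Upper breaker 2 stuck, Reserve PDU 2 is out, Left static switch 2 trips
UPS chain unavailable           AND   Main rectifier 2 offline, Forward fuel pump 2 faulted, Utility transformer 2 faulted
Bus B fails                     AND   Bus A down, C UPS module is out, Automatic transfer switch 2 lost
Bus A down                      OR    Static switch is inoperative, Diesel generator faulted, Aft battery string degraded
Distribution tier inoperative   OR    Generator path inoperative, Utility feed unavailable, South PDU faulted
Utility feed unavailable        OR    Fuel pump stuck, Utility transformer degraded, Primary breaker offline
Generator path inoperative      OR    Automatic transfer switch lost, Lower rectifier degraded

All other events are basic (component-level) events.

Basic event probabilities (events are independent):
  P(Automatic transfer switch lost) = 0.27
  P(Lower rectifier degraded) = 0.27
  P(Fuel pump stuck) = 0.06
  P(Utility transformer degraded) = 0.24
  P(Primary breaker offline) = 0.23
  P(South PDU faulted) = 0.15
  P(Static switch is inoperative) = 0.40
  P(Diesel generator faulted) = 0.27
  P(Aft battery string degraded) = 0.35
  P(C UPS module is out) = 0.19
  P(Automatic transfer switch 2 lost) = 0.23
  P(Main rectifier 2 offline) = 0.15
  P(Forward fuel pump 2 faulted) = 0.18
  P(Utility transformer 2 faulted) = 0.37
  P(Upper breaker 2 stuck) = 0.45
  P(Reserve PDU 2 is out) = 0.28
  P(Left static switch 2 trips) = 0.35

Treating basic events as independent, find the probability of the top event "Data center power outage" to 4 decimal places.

0.9385

P(Generator path inoperative) [OR] = 1 − (1−0.27) × (1−0.27) = 0.467100
P(Utility feed unavailable) [OR] = 1 − (1−0.06) × (1−0.24) × (1−0.23) = 0.449912
P(Distribution tier inoperative) [OR] = 1 − (1−0.467100) × (1−0.449912) × (1−0.15) = 0.750829
P(Bus A down) [OR] = 1 − (1−0.40) × (1−0.27) × (1−0.35) = 0.715300
P(Bus B fails) [AND] = 0.715300 × 0.19 × 0.23 = 0.031259
P(UPS chain unavailable) [AND] = 0.15 × 0.18 × 0.37 = 0.009990
P(Generator path 2 down) [OR] = 1 − (1−0.009990) × (1−0.45) × (1−0.28) × (1−0.35) = 0.745171
P(Data center power outage) [OR] = 1 − (1−0.750829) × (1−0.031259) × (1−0.745171) = 0.938489
Rounded to 4 decimal places: P(Data center power outage) ≈ 0.9385.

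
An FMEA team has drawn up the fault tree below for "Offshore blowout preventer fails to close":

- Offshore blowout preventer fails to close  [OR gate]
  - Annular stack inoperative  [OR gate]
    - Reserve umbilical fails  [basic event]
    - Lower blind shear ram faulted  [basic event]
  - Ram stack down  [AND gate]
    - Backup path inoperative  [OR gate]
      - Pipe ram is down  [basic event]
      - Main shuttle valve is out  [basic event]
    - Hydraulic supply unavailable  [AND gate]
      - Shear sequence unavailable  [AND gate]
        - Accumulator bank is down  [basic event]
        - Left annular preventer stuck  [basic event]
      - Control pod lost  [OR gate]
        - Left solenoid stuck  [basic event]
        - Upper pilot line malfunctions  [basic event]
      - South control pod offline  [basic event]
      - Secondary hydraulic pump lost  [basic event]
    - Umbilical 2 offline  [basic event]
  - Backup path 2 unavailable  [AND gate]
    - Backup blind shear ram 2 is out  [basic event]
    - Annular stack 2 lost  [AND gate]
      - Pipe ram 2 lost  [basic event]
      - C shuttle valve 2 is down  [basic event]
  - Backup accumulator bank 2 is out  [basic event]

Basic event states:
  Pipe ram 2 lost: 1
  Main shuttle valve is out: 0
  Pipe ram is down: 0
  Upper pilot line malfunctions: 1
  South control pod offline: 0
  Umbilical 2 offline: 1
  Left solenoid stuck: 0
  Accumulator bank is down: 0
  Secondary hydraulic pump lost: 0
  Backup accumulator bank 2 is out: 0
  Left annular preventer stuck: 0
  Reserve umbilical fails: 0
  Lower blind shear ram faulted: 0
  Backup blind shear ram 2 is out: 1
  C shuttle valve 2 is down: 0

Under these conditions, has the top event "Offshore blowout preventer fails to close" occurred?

No

Annular stack inoperative [OR]: Reserve umbilical fails=not, Lower blind shear ram faulted=not → no input occurs → does not occur.
Backup path inoperative [OR]: Pipe ram is down=not, Main shuttle valve is out=not → no input occurs → does not occur.
Shear sequence unavailable [AND]: Accumulator bank is down=not, Left annular preventer stuck=not → not all inputs occur → does not occur.
Control pod lost [OR]: Left solenoid stuck=not, Upper pilot line malfunctions=occurs → at least one input occurs → occurs.
Hydraulic supply unavailable [AND]: Shear sequence unavailable=not, Control pod lost=occurs, South control pod offline=not, Secondary hydraulic pump lost=not → not all inputs occur → does not occur.
Ram stack down [AND]: Backup path inoperative=not, Hydraulic supply unavailable=not, Umbilical 2 offline=occurs → not all inputs occur → does not occur.
Annular stack 2 lost [AND]: Pipe ram 2 lost=occurs, C shuttle valve 2 is down=not → not all inputs occur → does not occur.
Backup path 2 unavailable [AND]: Backup blind shear ram 2 is out=occurs, Annular stack 2 lost=not → not all inputs occur → does not occur.
Offshore blowout preventer fails to close [OR]: Annular stack inoperative=not, Ram stack down=not, Backup path 2 unavailable=not, Backup accumulator bank 2 is out=not → no input occurs → does not occur.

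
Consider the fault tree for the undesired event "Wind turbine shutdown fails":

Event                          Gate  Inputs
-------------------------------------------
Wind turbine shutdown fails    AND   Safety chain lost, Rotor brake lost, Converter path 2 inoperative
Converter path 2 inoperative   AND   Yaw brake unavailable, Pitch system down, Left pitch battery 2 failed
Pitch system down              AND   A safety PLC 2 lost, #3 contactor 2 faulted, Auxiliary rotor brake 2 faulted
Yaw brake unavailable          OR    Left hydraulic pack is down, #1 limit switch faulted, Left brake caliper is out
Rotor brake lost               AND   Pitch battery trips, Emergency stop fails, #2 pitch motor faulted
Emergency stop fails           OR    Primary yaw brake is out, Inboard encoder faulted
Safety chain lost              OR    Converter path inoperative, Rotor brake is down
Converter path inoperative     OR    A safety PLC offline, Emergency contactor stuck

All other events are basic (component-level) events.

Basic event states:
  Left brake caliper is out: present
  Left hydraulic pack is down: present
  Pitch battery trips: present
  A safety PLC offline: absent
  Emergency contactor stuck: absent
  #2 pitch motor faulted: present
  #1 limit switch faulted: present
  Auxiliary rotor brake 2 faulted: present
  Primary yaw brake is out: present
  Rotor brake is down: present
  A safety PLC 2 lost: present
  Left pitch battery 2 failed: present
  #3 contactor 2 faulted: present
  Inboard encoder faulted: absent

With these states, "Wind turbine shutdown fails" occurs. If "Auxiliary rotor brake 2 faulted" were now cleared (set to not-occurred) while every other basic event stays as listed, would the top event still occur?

Counterfactual: set "Auxiliary rotor brake 2 faulted" to not occurred.
Converter path inoperative [OR]: A safety PLC offline=not, Emergency contactor stuck=not → no input occurs → does not occur.
Safety chain lost [OR]: Converter path inoperative=not, Rotor brake is down=occurs → at least one input occurs → occurs.
Emergency stop fails [OR]: Primary yaw brake is out=occurs, Inboard encoder faulted=not → at least one input occurs → occurs.
Rotor brake lost [AND]: Pitch battery trips=occurs, Emergency stop fails=occurs, #2 pitch motor faulted=occurs → all inputs occur → occurs.
Yaw brake unavailable [OR]: Left hydraulic pack is down=occurs, #1 limit switch faulted=occurs, Left brake caliper is out=occurs → at least one input occurs → occurs.
Pitch system down [AND]: A safety PLC 2 lost=occurs, #3 contactor 2 faulted=occurs, Auxiliary rotor brake 2 faulted=not → not all inputs occur → does not occur.
Converter path 2 inoperative [AND]: Yaw brake unavailable=occurs, Pitch system down=not, Left pitch battery 2 failed=occurs → not all inputs occur → does not occur.
Wind turbine shutdown fails [AND]: Safety chain lost=occurs, Rotor brake lost=occurs, Converter path 2 inoperative=not → not all inputs occur → does not occur.

No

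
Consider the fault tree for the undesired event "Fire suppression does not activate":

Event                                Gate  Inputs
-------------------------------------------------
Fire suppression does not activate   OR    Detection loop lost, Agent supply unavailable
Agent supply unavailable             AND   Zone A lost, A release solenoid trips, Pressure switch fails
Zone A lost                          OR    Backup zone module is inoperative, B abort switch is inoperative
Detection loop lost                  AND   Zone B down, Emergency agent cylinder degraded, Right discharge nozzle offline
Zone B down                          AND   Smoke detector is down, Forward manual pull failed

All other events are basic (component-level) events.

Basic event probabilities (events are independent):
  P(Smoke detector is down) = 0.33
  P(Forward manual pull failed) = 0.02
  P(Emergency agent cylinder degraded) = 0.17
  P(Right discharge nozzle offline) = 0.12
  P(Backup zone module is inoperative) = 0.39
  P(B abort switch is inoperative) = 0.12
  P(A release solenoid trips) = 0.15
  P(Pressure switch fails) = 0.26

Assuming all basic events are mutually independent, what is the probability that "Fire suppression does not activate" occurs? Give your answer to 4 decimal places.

0.0182

P(Zone B down) [AND] = 0.33 × 0.02 = 0.006600
P(Detection loop lost) [AND] = 0.006600 × 0.17 × 0.12 = 0.000135
P(Zone A lost) [OR] = 1 − (1−0.39) × (1−0.12) = 0.463200
P(Agent supply unavailable) [AND] = 0.463200 × 0.15 × 0.26 = 0.018065
P(Fire suppression does not activate) [OR] = 1 − (1−0.000135) × (1−0.018065) = 0.018198
Rounded to 4 decimal places: P(Fire suppression does not activate) ≈ 0.0182.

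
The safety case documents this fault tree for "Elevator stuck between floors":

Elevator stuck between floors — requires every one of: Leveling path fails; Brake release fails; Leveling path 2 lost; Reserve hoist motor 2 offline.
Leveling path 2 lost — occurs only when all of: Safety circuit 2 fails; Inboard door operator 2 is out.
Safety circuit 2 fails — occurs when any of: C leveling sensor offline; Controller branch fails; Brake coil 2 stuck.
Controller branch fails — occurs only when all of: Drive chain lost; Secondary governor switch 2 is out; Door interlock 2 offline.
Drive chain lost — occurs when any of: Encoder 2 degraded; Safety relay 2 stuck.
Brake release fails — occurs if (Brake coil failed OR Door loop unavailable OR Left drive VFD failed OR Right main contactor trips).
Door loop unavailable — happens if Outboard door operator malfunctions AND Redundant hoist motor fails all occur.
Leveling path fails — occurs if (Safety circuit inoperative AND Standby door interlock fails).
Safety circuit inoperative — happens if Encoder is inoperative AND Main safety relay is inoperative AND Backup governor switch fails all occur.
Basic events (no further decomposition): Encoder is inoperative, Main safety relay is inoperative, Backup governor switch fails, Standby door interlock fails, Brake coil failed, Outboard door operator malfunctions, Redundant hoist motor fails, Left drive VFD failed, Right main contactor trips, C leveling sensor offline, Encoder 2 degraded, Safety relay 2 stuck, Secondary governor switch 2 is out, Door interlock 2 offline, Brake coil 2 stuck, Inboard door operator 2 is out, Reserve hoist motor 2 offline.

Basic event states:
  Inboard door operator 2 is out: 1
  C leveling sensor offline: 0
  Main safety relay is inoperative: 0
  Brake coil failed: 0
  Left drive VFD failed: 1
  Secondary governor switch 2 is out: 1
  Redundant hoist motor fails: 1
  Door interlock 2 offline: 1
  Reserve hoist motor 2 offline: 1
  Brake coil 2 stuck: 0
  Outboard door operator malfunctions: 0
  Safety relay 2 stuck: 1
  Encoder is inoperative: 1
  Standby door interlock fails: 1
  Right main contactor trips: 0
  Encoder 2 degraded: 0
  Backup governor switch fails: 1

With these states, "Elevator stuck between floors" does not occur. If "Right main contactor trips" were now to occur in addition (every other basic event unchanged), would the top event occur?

No

Counterfactual: set "Right main contactor trips" to occurred.
Safety circuit inoperative [AND]: Encoder is inoperative=occurs, Main safety relay is inoperative=not, Backup governor switch fails=occurs → not all inputs occur → does not occur.
Leveling path fails [AND]: Safety circuit inoperative=not, Standby door interlock fails=occurs → not all inputs occur → does not occur.
Door loop unavailable [AND]: Outboard door operator malfunctions=not, Redundant hoist motor fails=occurs → not all inputs occur → does not occur.
Brake release fails [OR]: Brake coil failed=not, Door loop unavailable=not, Left drive VFD failed=occurs, Right main contactor trips=occurs → at least one input occurs → occurs.
Drive chain lost [OR]: Encoder 2 degraded=not, Safety relay 2 stuck=occurs → at least one input occurs → occurs.
Controller branch fails [AND]: Drive chain lost=occurs, Secondary governor switch 2 is out=occurs, Door interlock 2 offline=occurs → all inputs occur → occurs.
Safety circuit 2 fails [OR]: C leveling sensor offline=not, Controller branch fails=occurs, Brake coil 2 stuck=not → at least one input occurs → occurs.
Leveling path 2 lost [AND]: Safety circuit 2 fails=occurs, Inboard door operator 2 is out=occurs → all inputs occur → occurs.
Elevator stuck between floors [AND]: Leveling path fails=not, Brake release fails=occurs, Leveling path 2 lost=occurs, Reserve hoist motor 2 offline=occurs → not all inputs occur → does not occur.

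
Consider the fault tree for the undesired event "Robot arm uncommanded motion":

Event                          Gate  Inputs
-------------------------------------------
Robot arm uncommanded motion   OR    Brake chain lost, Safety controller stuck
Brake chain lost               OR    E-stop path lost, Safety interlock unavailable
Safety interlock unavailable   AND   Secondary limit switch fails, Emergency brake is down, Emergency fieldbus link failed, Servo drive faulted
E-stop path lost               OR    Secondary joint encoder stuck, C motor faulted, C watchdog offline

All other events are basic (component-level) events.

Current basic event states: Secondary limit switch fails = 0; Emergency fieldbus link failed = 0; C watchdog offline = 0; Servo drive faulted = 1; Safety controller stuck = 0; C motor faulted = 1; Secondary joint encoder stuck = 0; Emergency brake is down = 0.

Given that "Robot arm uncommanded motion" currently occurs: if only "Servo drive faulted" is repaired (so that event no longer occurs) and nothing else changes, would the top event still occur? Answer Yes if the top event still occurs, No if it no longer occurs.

Counterfactual: set "Servo drive faulted" to not occurred.
E-stop path lost [OR]: Secondary joint encoder stuck=not, C motor faulted=occurs, C watchdog offline=not → at least one input occurs → occurs.
Safety interlock unavailable [AND]: Secondary limit switch fails=not, Emergency brake is down=not, Emergency fieldbus link failed=not, Servo drive faulted=not → not all inputs occur → does not occur.
Brake chain lost [OR]: E-stop path lost=occurs, Safety interlock unavailable=not → at least one input occurs → occurs.
Robot arm uncommanded motion [OR]: Brake chain lost=occurs, Safety controller stuck=not → at least one input occurs → occurs.

Yes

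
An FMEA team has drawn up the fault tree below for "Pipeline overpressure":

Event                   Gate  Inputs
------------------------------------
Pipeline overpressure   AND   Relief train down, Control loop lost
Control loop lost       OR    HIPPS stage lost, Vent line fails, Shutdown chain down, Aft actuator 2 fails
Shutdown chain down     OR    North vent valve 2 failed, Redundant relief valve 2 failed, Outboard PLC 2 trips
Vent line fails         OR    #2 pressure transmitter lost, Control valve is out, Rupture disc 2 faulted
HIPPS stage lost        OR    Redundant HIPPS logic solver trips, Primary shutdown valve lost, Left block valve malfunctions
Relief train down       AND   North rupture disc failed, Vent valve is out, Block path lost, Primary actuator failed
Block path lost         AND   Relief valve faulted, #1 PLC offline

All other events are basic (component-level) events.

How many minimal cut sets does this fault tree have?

10

Block path lost [AND]: one cut set from each child combined → 1 × 1 = 1 cut set(s).
Relief train down [AND]: one cut set from each child combined → 1 × 1 × 1 × 1 = 1 cut set(s).
HIPPS stage lost [OR]: union of children's cut sets → 3 cut set(s).
Vent line fails [OR]: union of children's cut sets → 3 cut set(s).
Shutdown chain down [OR]: union of children's cut sets → 3 cut set(s).
Control loop lost [OR]: union of children's cut sets → 10 cut set(s).
Pipeline overpressure [AND]: one cut set from each child combined → 1 × 10 = 10 cut set(s).
Minimal cut sets: {#1 PLC offline, North rupture disc failed, Primary actuator failed, Redundant HIPPS logic solver trips, Relief valve faulted, Vent valve is out}; {#1 PLC offline, North rupture disc failed, Primary actuator failed, Primary shutdown valve lost, Relief valve faulted, Vent valve is out}; {#1 PLC offline, Left block valve malfunctions, North rupture disc failed, Primary actuator failed, Relief valve faulted, Vent valve is out}; {#1 PLC offline, #2 pressure transmitter lost, North rupture disc failed, Primary actuator failed, Relief valve faulted, Vent valve is out}; {#1 PLC offline, Control valve is out, North rupture disc failed, Primary actuator failed, Relief valve faulted, Vent valve is out}; {#1 PLC offline, North rupture disc failed, Primary actuator failed, Relief valve faulted, Rupture disc 2 faulted, Vent valve is out}; {#1 PLC offline, North rupture disc failed, North vent valve 2 failed, Primary actuator failed, Relief valve faulted, Vent valve is out}; {#1 PLC offline, North rupture disc failed, Primary actuator failed, Redundant relief valve 2 failed, Relief valve faulted, Vent valve is out}; {#1 PLC offline, North rupture disc failed, Outboard PLC 2 trips, Primary actuator failed, Relief valve faulted, Vent valve is out}; {#1 PLC offline, Aft actuator 2 fails, North rupture disc failed, Primary actuator failed, Relief valve faulted, Vent valve is out}.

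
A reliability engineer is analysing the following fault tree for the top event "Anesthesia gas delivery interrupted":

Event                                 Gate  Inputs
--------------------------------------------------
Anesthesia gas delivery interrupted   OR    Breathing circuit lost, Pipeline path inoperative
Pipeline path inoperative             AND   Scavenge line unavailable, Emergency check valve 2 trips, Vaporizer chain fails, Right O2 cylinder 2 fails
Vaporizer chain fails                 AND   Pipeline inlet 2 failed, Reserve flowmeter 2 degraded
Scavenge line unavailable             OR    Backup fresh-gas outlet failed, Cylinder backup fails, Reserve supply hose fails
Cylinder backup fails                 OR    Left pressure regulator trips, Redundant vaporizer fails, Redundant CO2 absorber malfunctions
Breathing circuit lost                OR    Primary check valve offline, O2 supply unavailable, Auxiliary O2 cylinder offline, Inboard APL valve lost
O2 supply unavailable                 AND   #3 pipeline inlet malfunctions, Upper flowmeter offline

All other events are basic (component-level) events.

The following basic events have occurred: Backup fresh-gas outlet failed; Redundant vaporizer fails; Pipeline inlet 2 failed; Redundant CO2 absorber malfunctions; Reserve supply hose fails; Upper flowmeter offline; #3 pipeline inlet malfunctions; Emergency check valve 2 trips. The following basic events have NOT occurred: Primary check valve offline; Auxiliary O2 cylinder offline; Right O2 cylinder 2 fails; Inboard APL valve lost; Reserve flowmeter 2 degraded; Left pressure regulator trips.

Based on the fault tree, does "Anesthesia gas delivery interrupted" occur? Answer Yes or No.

Yes

O2 supply unavailable [AND]: #3 pipeline inlet malfunctions=occurs, Upper flowmeter offline=occurs → all inputs occur → occurs.
Breathing circuit lost [OR]: Primary check valve offline=not, O2 supply unavailable=occurs, Auxiliary O2 cylinder offline=not, Inboard APL valve lost=not → at least one input occurs → occurs.
Cylinder backup fails [OR]: Left pressure regulator trips=not, Redundant vaporizer fails=occurs, Redundant CO2 absorber malfunctions=occurs → at least one input occurs → occurs.
Scavenge line unavailable [OR]: Backup fresh-gas outlet failed=occurs, Cylinder backup fails=occurs, Reserve supply hose fails=occurs → at least one input occurs → occurs.
Vaporizer chain fails [AND]: Pipeline inlet 2 failed=occurs, Reserve flowmeter 2 degraded=not → not all inputs occur → does not occur.
Pipeline path inoperative [AND]: Scavenge line unavailable=occurs, Emergency check valve 2 trips=occurs, Vaporizer chain fails=not, Right O2 cylinder 2 fails=not → not all inputs occur → does not occur.
Anesthesia gas delivery interrupted [OR]: Breathing circuit lost=occurs, Pipeline path inoperative=not → at least one input occurs → occurs.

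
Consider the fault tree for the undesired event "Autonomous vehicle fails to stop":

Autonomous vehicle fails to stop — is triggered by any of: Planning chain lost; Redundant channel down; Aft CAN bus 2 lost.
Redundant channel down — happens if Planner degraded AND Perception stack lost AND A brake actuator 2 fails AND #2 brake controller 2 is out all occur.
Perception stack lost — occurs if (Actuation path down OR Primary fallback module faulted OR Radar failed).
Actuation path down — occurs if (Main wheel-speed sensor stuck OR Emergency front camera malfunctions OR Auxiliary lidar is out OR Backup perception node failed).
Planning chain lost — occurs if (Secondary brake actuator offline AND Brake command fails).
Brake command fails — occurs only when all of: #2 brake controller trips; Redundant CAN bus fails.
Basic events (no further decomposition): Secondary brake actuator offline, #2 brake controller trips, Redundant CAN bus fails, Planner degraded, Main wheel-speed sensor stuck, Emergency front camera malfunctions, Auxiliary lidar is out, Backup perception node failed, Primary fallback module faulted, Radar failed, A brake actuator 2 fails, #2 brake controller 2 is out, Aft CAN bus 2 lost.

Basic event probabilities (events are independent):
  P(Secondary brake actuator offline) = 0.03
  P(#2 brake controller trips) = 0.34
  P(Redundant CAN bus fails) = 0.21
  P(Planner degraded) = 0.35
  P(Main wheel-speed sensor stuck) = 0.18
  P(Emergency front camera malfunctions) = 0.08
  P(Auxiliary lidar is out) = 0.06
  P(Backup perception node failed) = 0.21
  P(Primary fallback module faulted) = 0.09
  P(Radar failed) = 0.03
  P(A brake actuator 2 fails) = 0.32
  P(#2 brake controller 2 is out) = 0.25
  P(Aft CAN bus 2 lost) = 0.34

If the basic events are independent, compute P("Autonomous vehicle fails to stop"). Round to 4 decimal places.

0.3507

P(Brake command fails) [AND] = 0.34 × 0.21 = 0.071400
P(Planning chain lost) [AND] = 0.03 × 0.071400 = 0.002142
P(Actuation path down) [OR] = 1 − (1−0.18) × (1−0.08) × (1−0.06) × (1−0.21) = 0.439783
P(Perception stack lost) [OR] = 1 − (1−0.439783) × (1−0.09) × (1−0.03) = 0.505496
P(Redundant channel down) [AND] = 0.35 × 0.505496 × 0.32 × 0.25 = 0.014154
P(Autonomous vehicle fails to stop) [OR] = 1 − (1−0.002142) × (1−0.014154) × (1−0.34) = 0.350735
Rounded to 4 decimal places: P(Autonomous vehicle fails to stop) ≈ 0.3507.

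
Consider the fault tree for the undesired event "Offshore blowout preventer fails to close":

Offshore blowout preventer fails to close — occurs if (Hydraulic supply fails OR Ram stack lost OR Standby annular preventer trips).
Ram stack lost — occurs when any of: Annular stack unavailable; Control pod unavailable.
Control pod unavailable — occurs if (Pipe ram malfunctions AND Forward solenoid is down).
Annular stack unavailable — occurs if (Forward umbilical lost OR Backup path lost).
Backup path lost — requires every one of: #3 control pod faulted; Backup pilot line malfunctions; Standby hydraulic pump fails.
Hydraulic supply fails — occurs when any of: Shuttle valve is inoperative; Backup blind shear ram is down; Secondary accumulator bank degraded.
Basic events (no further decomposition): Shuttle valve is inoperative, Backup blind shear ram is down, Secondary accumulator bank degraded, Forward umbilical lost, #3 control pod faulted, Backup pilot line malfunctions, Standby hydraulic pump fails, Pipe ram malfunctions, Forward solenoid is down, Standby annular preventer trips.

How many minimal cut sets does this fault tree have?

7

Hydraulic supply fails [OR]: union of children's cut sets → 3 cut set(s).
Backup path lost [AND]: one cut set from each child combined → 1 × 1 × 1 = 1 cut set(s).
Annular stack unavailable [OR]: union of children's cut sets → 2 cut set(s).
Control pod unavailable [AND]: one cut set from each child combined → 1 × 1 = 1 cut set(s).
Ram stack lost [OR]: union of children's cut sets → 3 cut set(s).
Offshore blowout preventer fails to close [OR]: union of children's cut sets → 7 cut set(s).
Minimal cut sets: {Shuttle valve is inoperative}; {Backup blind shear ram is down}; {Secondary accumulator bank degraded}; {Forward umbilical lost}; {#3 control pod faulted, Backup pilot line malfunctions, Standby hydraulic pump fails}; {Forward solenoid is down, Pipe ram malfunctions}; {Standby annular preventer trips}.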